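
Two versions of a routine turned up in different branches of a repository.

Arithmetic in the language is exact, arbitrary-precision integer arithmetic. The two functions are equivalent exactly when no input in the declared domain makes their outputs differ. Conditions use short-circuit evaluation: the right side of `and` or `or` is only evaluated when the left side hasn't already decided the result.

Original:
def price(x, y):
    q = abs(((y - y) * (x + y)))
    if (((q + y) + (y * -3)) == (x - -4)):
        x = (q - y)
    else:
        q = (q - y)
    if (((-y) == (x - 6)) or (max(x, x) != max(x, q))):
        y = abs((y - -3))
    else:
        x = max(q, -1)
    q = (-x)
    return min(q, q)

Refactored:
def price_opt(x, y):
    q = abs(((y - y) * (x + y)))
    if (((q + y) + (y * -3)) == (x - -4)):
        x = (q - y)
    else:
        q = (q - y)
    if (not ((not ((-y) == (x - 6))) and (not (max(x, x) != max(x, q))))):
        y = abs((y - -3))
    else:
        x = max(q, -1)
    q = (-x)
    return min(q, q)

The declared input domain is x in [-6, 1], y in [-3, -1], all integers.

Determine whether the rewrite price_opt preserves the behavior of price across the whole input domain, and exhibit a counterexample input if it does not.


This is a faithful refactor — boolean connective usage differs, but the computed results match everywhere.
One worked example (x=-4, y=-1) — price: q := 0 | (((q + y) + (y * -3)) == (x - -4)): false | q := 1 | (((-y) == (x - 6)) or (max(x, x) != max(x, q))): true | y := 2 | q := 4 | result 4; price_opt: q := 0 | (((q + y) + (y * -3)) == (x - -4)): false | q := 1 | (not ((not ((-y) == (x - 6))) and (not (max(x, x) != max(x, q))))): true | y := 2 | q := 4 | result 4; agreement on 4.
An exhaustive pass over the 24 declared inputs shows identical outputs.
verdict: equivalent


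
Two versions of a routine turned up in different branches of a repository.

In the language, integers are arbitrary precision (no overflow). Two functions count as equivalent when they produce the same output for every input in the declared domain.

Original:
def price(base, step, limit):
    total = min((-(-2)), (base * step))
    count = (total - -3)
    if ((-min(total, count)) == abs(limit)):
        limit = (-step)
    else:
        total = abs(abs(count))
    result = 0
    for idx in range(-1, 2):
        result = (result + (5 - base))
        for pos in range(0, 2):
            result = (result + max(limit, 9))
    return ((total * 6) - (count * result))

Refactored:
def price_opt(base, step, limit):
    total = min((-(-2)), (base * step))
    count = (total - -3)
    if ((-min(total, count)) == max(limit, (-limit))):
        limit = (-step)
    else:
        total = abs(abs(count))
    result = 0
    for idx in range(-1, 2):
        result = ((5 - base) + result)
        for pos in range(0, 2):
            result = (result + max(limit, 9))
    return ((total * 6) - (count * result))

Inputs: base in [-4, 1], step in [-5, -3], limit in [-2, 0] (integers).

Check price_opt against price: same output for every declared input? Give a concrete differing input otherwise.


Behavior is preserved: although min/max/abs usage differs, the outputs never diverge.
As a probe, take base=-1, step=-5, limit=-2: price runs total = 2; count = 5; ((-min(total, count)) == abs(limit)) -> false; total = 5; result = 0; [idx=-1]; result = 6; [pos=0]; result = 15; [pos=1]; result = 24; [idx=0]; result = 30; [pos=0]; result = 39; [pos=1]; result = 48; [idx=1]; result = 54; [pos=0]; result = 63; [pos=1]; result = 72; return -330; price_opt runs total = 2; count = 5; ((-min(total, count)) == max(limit, (-limit))) -> false; total = 5; result = 0; [idx=-1]; result = 6; [pos=0]; result = 15; [pos=1]; result = 24; [idx=0]; result = 30; [pos=0]; result = 39; [pos=1]; result = 48; [idx=1]; result = 54; [pos=0]; result = 63; [pos=1]; result = 72; return -330; both end at -330.
Every one of the 54 inputs gives matching results.
verdict: equivalent


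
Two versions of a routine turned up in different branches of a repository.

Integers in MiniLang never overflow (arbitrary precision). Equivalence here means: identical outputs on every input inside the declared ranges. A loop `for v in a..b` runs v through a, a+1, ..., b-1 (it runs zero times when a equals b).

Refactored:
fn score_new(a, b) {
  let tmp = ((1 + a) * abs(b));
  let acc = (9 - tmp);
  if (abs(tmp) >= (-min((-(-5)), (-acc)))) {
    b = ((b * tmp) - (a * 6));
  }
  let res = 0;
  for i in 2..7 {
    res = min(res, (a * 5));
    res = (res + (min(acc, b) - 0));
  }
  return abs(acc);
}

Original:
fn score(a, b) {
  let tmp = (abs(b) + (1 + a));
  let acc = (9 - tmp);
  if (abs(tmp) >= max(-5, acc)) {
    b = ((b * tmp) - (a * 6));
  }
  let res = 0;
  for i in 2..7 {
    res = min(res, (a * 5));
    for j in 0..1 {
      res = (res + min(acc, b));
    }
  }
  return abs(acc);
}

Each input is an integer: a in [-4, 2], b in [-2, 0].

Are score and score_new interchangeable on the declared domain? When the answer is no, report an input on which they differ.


Consider the input a=-4, b=-2.
score: tmp becomes -1; next acc becomes 10; next (abs(tmp) >= max(-5, acc)) evaluates to false; next res becomes 0; next at i=2:; next res becomes -20; next at j=0:; next res becomes -22; next at i=3:; next res becomes -22; next at j=0:; next res becomes -24; next at i=4:; next res becomes -24; next at j=0:; next res becomes -26; next at i=5:; next res becomes -26; next at j=0:; next res becomes -28; next at i=6:; next res becomes -28; next at j=0:; next res becomes -30; next final value 10
score_new: tmp becomes -6; next acc becomes 15; next (abs(tmp) >= (-min((-(-5)), (-acc)))) evaluates to false; next res becomes 0; next at i=2:; next res becomes -20; next res becomes -22; next at i=3:; next res becomes -22; next res becomes -24; next at i=4:; next res becomes -24; next res becomes -26; next at i=5:; next res becomes -26; next res becomes -28; next at i=6:; next res becomes -28; next res becomes -30; next final value 15
10 != 15, so the rewrite changes behavior.
verdict: not equivalent; witness: a=-4, b=-2


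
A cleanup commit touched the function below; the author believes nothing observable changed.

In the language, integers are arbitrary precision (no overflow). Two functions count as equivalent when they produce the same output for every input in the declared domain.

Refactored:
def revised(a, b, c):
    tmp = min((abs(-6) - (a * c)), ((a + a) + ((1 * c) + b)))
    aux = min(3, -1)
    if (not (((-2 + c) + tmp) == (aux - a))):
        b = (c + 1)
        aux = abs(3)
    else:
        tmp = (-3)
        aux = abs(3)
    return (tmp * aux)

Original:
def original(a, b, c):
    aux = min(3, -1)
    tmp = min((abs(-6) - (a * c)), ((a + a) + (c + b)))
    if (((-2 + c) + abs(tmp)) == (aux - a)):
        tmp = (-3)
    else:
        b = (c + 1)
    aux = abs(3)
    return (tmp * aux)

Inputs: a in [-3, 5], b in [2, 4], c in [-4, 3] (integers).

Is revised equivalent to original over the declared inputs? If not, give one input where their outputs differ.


Not equivalent: a=-3, b=2, c=-4 separates them (-9 vs -24).
original: aux := -1 | tmp := -8 | (((-2 + c) + abs(tmp)) == (aux - a)): true | tmp := -3 | aux := 3 | result -9
revised: tmp := -8 | aux := -1 | (not (((-2 + c) + tmp) == (aux - a))): true | b := -3 | aux := 3 | result -24
verdict: not equivalent; witness: a=-3, b=2, c=-4


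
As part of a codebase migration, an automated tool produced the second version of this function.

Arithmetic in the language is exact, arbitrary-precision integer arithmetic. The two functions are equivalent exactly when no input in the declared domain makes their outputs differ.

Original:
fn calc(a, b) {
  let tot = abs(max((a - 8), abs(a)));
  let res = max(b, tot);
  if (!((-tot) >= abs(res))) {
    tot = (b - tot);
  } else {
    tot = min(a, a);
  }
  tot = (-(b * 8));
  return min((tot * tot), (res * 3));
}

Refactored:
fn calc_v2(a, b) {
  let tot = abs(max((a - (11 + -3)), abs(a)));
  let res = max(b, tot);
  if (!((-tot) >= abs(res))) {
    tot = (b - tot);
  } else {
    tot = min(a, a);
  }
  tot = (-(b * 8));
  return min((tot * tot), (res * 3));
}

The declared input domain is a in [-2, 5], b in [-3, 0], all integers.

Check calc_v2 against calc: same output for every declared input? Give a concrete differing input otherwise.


The two versions differ — the changes include arithmetic usage differs, constant usage differs.
As a probe, take a=0, b=-3: calc runs tot = 0; res = 0; (!((-tot) >= abs(res))) -> false; tot = 0; tot = 24; return 0; calc_v2 runs tot = 0; res = 0; (!((-tot) >= abs(res))) -> false; tot = 0; tot = 24; return 0; both end at 0.
Checked all 32 inputs in the declared domain: the outputs agree on every one.
verdict: equivalent


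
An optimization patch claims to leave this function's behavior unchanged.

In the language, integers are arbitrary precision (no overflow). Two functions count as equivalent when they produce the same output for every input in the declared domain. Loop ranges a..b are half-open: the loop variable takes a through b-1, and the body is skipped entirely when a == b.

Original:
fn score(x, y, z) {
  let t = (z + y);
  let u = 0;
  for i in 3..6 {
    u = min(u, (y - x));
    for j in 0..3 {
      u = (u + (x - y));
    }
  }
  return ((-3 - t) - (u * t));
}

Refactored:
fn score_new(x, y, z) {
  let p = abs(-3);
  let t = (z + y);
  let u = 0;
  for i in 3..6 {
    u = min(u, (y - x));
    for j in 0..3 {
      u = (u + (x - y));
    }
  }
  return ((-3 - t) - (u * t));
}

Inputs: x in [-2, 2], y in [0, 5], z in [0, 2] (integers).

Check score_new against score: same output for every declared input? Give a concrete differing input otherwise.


Equivalent. Beyond behavior-preserving changes, the revision adds an assignment to `p` whose value nothing reads.
Checked all 90 inputs in the declared domain: the outputs agree on every one.
Tracing x=2, y=4, z=0: score: t = 4; u = 0; [i=3]; u = 0; [j=0]; u = -2; [j=1]; u = -4; [j=2]; u = -6; [i=4]; u = -6; [j=0]; u = -8; [j=1]; u = -10; [j=2]; u = -12; [i=5]; u = -12; [j=0]; u = -14; [j=1]; u = -16; [j=2]; u = -18; return 65 | score_new: p = 3; t = 4; u = 0; [i=3]; u = 0; [j=0]; u = -2; [j=1]; u = -4; [j=2]; u = -6; [i=4]; u = -6; [j=0]; u = -8; [j=1]; u = -10; [j=2]; u = -12; [i=5]; u = -12; [j=0]; u = -14; [j=1]; u = -16; [j=2]; u = -18; return 65 — matching result 65.
verdict: equivalent


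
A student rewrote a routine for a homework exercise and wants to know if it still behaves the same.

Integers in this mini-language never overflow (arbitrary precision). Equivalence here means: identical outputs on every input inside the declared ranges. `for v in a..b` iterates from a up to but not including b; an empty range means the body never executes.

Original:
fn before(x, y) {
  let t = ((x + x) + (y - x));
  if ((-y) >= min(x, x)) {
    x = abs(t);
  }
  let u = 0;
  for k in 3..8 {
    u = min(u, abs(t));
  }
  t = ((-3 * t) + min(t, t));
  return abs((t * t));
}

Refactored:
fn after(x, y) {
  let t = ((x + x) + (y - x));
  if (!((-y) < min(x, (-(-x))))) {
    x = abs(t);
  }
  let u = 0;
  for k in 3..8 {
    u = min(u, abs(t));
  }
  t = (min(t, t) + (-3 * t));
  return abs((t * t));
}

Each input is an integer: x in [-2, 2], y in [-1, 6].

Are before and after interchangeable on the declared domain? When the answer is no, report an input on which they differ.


Equivalent — the differences include comparison usage differs, boolean connective usage differs, yet no declared input distinguishes the two.
One worked example (x=-1, y=1) — before: t := 0 | ((-y) >= min(x, x)): true | x := 0 | u := 0 | iter k=3: | u := 0 | iter k=4: | u := 0 | iter k=5: | u := 0 | iter k=6: | u := 0 | iter k=7: | u := 0 | t := 0 | result 0; after: t := 0 | (!((-y) < min(x, (-(-x))))): true | x := 0 | u := 0 | iter k=3: | u := 0 | iter k=4: | u := 0 | iter k=5: | u := 0 | iter k=6: | u := 0 | iter k=7: | u := 0 | t := 0 | result 0; agreement on 0.
Across all 40 domain points the two functions coincide.
verdict: equivalent


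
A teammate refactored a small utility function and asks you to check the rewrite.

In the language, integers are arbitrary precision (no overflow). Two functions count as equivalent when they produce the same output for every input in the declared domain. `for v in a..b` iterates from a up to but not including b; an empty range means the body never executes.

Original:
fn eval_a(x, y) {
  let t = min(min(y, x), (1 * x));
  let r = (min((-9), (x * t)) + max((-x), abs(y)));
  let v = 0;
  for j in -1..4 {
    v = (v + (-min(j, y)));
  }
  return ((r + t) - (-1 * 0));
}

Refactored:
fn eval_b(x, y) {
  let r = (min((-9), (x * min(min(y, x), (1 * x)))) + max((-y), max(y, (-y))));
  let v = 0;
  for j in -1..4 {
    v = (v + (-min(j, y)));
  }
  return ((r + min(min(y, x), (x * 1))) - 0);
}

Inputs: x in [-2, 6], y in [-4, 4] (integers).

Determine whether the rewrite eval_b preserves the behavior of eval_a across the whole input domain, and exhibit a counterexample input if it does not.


The rewrite breaks on x=-2, y=-1, where the results are -9 and -10.
eval_a: t = -2; r = -7; v = 0; [j=-1]; v = 1; [j=0]; v = 2; [j=1]; v = 3; [j=2]; v = 4; [j=3]; v = 5; return -9
eval_b: r = -8; v = 0; [j=-1]; v = 1; [j=0]; v = 2; [j=1]; v = 3; [j=2]; v = 4; [j=3]; v = 5; return -10
verdict: not equivalent; witness: x=-2, y=-1


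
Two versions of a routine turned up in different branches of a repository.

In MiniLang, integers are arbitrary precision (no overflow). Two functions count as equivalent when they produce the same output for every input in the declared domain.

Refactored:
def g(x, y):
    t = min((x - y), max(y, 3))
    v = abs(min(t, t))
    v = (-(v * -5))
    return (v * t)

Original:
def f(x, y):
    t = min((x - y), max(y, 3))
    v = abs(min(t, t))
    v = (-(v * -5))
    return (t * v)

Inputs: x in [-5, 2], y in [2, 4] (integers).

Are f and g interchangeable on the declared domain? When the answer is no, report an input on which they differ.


Comparing the listings, the differences include: same computation, different form.
One worked example (x=-1, y=2) — f: t=-3, then v=3, then v=15, then returns -45; g: t=-3, then v=3, then v=15, then returns -45; agreement on -45.
Checked all 24 inputs in the declared domain: the outputs agree on every one.
verdict: equivalent


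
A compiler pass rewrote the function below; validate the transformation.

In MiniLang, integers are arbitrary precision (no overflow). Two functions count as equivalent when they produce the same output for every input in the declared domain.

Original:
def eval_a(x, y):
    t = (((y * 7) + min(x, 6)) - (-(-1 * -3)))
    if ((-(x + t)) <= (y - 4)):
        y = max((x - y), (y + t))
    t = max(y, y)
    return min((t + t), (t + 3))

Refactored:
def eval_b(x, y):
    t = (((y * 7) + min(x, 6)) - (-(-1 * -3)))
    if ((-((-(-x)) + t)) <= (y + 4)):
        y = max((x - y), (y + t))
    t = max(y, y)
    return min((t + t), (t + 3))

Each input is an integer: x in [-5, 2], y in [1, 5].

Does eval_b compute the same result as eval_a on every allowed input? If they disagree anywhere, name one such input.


At x=-5, y=1: eval_a gives 2, eval_b gives 9.
verdict: not equivalent; witness: x=-5, y=1


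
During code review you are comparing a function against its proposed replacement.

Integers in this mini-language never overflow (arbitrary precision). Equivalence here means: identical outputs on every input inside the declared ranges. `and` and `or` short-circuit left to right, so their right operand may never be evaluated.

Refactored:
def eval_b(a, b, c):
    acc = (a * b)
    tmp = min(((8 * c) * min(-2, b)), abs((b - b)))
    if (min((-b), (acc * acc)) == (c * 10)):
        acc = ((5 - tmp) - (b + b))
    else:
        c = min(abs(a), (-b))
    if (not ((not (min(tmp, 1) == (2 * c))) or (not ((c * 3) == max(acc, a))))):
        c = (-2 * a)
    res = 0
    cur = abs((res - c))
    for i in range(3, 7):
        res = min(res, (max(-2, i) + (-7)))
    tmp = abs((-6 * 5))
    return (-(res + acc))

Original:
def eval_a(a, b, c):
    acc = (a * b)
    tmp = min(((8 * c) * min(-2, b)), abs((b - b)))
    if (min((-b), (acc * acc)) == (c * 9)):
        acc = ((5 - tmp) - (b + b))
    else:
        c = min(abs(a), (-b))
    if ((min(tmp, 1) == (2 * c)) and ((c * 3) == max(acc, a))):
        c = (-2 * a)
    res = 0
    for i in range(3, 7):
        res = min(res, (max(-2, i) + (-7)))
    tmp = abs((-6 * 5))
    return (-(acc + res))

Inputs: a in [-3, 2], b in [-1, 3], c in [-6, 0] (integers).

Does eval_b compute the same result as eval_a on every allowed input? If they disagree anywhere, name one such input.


The edit looks behavioral (`9` became `10`), but over these ranges it never changes the outcome.
As a probe, take a=-2, b=-1, c=-5: eval_a runs acc = 2; tmp = 0; (min((-b), (acc * acc)) == (c * 9)) -> false; c = 1; ((min(tmp, 1) == (2 * c)) and ((c * 3) == max(acc, a))) -> false; res = 0; [i=3]; res = -4; [i=4]; res = -4; [i=5]; res = -4; [i=6]; res = -4; tmp = 30; return 2; eval_b runs acc = 2; tmp = 0; (min((-b), (acc * acc)) == (c * 10)) -> false; c = 1; (not ((not (min(tmp, 1) == (2 * c))) or (not ((c * 3) == max(acc, a))))) -> false; res = 0; cur = 1; [i=3]; res = -4; [i=4]; res = -4; [i=5]; res = -4; [i=6]; res = -4; tmp = 30; return 2; both end at 2.
Checked all 210 inputs in the declared domain: the outputs agree on every one.
verdict: equivalent


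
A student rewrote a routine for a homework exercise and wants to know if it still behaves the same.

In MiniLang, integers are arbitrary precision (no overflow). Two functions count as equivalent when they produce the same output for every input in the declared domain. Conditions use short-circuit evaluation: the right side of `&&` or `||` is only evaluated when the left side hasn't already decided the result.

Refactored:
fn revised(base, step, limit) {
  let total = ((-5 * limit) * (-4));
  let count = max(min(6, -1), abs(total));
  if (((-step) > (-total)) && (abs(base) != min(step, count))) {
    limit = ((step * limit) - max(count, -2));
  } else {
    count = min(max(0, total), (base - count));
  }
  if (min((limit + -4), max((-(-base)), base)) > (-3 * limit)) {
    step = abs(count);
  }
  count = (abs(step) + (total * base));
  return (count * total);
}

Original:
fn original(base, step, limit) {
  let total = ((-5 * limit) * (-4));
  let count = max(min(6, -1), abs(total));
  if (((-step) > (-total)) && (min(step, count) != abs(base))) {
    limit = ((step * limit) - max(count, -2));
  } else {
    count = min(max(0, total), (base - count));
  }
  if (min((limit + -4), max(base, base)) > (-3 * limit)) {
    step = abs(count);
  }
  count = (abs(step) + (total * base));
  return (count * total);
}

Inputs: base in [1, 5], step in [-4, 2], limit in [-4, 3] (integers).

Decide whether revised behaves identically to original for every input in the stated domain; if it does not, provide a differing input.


Behavior is preserved: although same computation, different form, the outputs never diverge.
Tracing base=4, step=-4, limit=2: original: total := 40 | count := 40 | (((-step) > (-total)) && (min(step, count) != abs(base))): true | limit := -48 | (min((limit + -4), max(base, base)) > (-3 * limit)): false | count := 164 | result 6560 | revised: total := 40 | count := 40 | (((-step) > (-total)) && (abs(base) != min(step, count))): true | limit := -48 | (min((limit + -4), max((-(-base)), base)) > (-3 * limit)): false | count := 164 | result 6560 — matching result 6560.
Sweeping the whole domain (280 inputs) finds no disagreement.
verdict: equivalent


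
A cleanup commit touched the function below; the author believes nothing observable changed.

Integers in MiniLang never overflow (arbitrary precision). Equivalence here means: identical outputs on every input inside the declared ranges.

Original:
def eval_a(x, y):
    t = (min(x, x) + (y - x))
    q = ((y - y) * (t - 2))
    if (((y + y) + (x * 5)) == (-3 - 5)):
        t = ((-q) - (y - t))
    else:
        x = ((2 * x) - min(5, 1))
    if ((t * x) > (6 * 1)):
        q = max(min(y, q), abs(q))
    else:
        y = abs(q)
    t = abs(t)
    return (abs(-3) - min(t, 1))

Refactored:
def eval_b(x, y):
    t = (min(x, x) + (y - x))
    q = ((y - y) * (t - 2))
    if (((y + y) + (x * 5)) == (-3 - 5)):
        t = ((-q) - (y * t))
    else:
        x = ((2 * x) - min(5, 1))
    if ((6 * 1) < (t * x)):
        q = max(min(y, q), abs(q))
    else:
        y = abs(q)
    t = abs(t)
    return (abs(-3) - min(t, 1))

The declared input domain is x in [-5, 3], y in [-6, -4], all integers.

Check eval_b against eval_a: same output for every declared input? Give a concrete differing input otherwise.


There is a counterexample at x=0, y=-4: 3 on one side, 2 on the other.
eval_a: t = -4; q = 0; (((y + y) + (x * 5)) == (-3 - 5)) -> true; t = 0; ((t * x) > (6 * 1)) -> false; y = 0; t = 0; return 3
eval_b: t = -4; q = 0; (((y + y) + (x * 5)) == (-3 - 5)) -> true; t = -16; ((6 * 1) < (t * x)) -> false; y = 0; t = 16; return 2
verdict: not equivalent; witness: x=0, y=-4


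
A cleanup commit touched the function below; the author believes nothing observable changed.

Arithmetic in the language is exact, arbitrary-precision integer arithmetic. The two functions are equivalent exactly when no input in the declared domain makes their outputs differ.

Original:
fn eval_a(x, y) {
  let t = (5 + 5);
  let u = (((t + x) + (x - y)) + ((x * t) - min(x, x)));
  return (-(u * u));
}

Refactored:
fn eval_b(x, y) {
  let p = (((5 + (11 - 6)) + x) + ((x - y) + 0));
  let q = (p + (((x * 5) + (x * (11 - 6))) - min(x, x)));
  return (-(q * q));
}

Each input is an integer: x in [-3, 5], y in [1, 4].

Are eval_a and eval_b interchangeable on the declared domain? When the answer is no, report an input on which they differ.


Comparing the listings, the differences include: arithmetic usage differs, plus local variable names differ, plus constant usage differs.
One worked example (x=2, y=3) — eval_a: t=10, then u=29, then returns -841; eval_b: p=11, then q=29, then returns -841; agreement on -841.
Sweeping the whole domain (36 inputs) finds no disagreement.
verdict: equivalent


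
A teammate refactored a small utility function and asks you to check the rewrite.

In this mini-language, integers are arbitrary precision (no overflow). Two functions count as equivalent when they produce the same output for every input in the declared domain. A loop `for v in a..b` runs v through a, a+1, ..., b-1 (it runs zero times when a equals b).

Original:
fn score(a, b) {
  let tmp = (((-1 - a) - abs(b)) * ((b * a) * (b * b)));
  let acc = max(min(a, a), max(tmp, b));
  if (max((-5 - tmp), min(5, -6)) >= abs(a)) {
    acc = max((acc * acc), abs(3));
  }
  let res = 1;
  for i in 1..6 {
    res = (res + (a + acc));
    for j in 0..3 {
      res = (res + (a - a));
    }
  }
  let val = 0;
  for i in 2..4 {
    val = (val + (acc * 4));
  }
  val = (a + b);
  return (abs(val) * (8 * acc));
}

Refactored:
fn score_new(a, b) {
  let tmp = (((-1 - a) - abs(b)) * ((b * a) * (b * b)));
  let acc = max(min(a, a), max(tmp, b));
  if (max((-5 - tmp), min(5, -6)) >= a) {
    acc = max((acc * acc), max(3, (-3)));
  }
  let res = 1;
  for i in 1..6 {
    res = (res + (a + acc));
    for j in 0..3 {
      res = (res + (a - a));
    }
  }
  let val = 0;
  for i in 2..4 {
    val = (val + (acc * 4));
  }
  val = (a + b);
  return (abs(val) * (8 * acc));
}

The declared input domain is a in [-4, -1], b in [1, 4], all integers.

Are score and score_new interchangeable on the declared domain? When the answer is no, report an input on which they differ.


The rewrite breaks on a=-4, b=1, where the results are 24 and 72.
score: tmp becomes -8; next acc becomes 1; next (max((-5 - tmp), min(5, -6)) >= abs(a)) evaluates to false; next res becomes 1; next at i=1:; next res becomes -2; next at j=0:; next res becomes -2; next at j=1:; next res becomes -2; next at j=2:; next res becomes -2; next at i=2:; next res becomes -5; next at j=0:; next res becomes -5; next at j=1:; next res becomes -5; next at j=2:; next res becomes -5; next at i=3:; next res becomes -8; next at j=0:; next res becomes -8; next at j=1:; next res becomes -8; next at j=2:; next res becomes -8; next at i=4:; next res becomes -11; next at j=0:; next res becomes -11; next at j=1:; next res becomes -11; next at j=2:; next res becomes -11; next at i=5:; next res becomes -14; next at j=0:; next res becomes -14; next at j=1:; next res becomes -14; next at j=2:; next res becomes -14; next val becomes 0; next at i=2:; next val becomes 4; next at i=3:; next val becomes 8; next val becomes -3; next final value 24
score_new: tmp becomes -8; next acc becomes 1; next (max((-5 - tmp), min(5, -6)) >= a) evaluates to true; next acc becomes 3; next res becomes 1; next at i=1:; next res becomes 0; next at j=0:; next res becomes 0; next at j=1:; next res becomes 0; next at j=2:; next res becomes 0; next at i=2:; next res becomes -1; next at j=0:; next res becomes -1; next at j=1:; next res becomes -1; next at j=2:; next res becomes -1; next at i=3:; next res becomes -2; next at j=0:; next res becomes -2; next at j=1:; next res becomes -2; next at j=2:; next res becomes -2; next at i=4:; next res becomes -3; next at j=0:; next res becomes -3; next at j=1:; next res becomes -3; next at j=2:; next res becomes -3; next at i=5:; next res becomes -4; next at j=0:; next res becomes -4; next at j=1:; next res becomes -4; next at j=2:; next res becomes -4; next val becomes 0; next at i=2:; next val becomes 12; next at i=3:; next val becomes 24; next val becomes -3; next final value 72
verdict: not equivalent; witness: a=-4, b=1


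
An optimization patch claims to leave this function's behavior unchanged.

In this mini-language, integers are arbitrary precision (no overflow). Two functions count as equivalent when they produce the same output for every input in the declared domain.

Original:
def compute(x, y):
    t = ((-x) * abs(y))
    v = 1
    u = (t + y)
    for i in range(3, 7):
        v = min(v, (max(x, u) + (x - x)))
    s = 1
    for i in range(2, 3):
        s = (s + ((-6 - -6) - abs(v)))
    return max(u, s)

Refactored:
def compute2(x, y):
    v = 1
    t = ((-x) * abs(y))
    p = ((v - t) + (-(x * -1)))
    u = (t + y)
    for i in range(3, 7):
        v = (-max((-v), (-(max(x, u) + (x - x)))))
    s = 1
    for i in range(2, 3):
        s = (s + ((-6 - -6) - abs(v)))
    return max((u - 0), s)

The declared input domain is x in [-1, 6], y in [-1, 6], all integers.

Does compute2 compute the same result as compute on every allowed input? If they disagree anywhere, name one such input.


Comparing the listings, the differences include: arithmetic usage differs; min/max/abs usage differs; statement counts differ; local variable names differ; constant usage differs.
Spot check at x=3, y=6 — compute: t := -18 | v := 1 | u := -12 | iter i=3: | v := 1 | iter i=4: | v := 1 | iter i=5: | v := 1 | iter i=6: | v := 1 | s := 1 | iter i=2: | s := 0 | result 0. compute2: v := 1 | t := -18 | p := 22 | u := -12 | iter i=3: | v := 1 | iter i=4: | v := 1 | iter i=5: | v := 1 | iter i=6: | v := 1 | s := 1 | iter i=2: | s := 0 | result 0. Both give 0.
Across all 64 domain points the two functions coincide.
verdict: equivalent


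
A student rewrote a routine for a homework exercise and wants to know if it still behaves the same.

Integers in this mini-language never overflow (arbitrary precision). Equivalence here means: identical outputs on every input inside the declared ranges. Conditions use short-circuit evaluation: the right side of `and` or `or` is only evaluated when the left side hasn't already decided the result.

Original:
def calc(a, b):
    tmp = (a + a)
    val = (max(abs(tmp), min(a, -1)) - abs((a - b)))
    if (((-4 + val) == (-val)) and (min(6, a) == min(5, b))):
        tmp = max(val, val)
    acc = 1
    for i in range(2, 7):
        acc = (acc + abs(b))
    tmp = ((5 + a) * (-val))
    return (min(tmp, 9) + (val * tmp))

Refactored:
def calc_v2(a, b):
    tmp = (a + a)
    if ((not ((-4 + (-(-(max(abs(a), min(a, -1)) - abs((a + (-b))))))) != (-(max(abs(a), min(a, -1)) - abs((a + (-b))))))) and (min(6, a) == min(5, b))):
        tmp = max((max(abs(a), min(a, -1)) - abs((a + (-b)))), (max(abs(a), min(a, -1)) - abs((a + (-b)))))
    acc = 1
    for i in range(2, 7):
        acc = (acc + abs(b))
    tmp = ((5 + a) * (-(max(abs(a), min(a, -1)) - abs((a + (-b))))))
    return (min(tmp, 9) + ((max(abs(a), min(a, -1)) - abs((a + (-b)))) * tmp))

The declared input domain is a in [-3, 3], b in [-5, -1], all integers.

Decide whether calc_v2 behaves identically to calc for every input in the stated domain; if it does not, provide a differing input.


Evaluate both at a=-3, b=-5.
calc: tmp := -6 | val := 4 | (((-4 + val) == (-val)) and (min(6, a) == min(5, b))): false | acc := 1 | iter i=2: | acc := 6 | iter i=3: | acc := 11 | iter i=4: | acc := 16 | iter i=5: | acc := 21 | iter i=6: | acc := 26 | tmp := -8 | result -40
calc_v2: tmp := -6 | ((not ((-4 + (-(-(max(abs(a), min(a, -1)) - abs((a + (-b))))))) != (-(max(abs(a), min(a, -1)) - abs((a + (-b))))))) and (min(6, a) == min(5, b))): false | acc := 1 | iter i=2: | acc := 6 | iter i=3: | acc := 11 | iter i=4: | acc := 16 | iter i=5: | acc := 21 | iter i=6: | acc := 26 | tmp := -2 | result -4
-40 != -4, so the rewrite changes behavior.
verdict: not equivalent; witness: a=-3, b=-5


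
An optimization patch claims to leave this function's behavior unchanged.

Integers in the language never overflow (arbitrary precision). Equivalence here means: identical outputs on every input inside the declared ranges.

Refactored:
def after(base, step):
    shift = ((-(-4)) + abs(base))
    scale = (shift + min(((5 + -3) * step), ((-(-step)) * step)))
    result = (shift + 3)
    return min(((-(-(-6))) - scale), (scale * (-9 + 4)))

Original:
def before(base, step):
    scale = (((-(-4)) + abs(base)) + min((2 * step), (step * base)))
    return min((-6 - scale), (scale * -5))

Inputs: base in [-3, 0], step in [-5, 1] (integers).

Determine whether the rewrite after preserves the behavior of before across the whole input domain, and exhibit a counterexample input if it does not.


Not equivalent: base=-3, step=1 separates them (-20 vs -40).
before: scale becomes 4; next final value -20
after: shift becomes 7; next scale becomes 8; next result becomes 10; next final value -40
verdict: not equivalent; witness: base=-3, step=1


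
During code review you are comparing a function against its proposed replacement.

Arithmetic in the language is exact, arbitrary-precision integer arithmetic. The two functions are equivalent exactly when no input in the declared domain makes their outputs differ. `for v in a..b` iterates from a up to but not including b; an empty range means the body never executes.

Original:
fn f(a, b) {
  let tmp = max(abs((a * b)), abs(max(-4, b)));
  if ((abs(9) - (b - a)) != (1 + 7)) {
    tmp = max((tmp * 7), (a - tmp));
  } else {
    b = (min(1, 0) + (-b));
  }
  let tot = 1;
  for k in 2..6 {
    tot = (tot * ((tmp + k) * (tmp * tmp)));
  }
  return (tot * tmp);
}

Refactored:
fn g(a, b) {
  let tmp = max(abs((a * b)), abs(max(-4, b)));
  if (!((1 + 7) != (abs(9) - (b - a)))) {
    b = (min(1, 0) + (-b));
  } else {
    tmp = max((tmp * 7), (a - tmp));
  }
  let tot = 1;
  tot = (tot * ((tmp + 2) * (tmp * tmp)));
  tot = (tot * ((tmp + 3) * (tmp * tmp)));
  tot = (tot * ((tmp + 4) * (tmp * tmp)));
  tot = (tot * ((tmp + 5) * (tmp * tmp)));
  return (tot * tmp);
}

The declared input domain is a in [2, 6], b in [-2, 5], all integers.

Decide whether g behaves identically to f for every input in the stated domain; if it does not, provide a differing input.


The two versions differ — the changes include constant usage differs; also local variable names differ; also statement counts differ; also arithmetic usage differs; also loop structure differs; also boolean connective usage differs.
One worked example (a=3, b=2) — f: tmp becomes 6; next ((abs(9) - (b - a)) != (1 + 7)) evaluates to true; next tmp becomes 42; next tot becomes 1; next at k=2:; next tot becomes 77616; next at k=3:; next tot becomes 6161158080; next at k=4:; next tot becomes 499941011243520; next at k=5:; next tot becomes 41449109360177756160; next final value 1740862593127465758720; g: tmp becomes 6; next (!((1 + 7) != (abs(9) - (b - a)))) evaluates to false; next tmp becomes 42; next tot becomes 1; next tot becomes 77616; next tot becomes 6161158080; next tot becomes 499941011243520; next tot becomes 41449109360177756160; next final value 1740862593127465758720; agreement on 1740862593127465758720.
Checked all 40 inputs in the declared domain: the outputs agree on every one.
verdict: equivalent


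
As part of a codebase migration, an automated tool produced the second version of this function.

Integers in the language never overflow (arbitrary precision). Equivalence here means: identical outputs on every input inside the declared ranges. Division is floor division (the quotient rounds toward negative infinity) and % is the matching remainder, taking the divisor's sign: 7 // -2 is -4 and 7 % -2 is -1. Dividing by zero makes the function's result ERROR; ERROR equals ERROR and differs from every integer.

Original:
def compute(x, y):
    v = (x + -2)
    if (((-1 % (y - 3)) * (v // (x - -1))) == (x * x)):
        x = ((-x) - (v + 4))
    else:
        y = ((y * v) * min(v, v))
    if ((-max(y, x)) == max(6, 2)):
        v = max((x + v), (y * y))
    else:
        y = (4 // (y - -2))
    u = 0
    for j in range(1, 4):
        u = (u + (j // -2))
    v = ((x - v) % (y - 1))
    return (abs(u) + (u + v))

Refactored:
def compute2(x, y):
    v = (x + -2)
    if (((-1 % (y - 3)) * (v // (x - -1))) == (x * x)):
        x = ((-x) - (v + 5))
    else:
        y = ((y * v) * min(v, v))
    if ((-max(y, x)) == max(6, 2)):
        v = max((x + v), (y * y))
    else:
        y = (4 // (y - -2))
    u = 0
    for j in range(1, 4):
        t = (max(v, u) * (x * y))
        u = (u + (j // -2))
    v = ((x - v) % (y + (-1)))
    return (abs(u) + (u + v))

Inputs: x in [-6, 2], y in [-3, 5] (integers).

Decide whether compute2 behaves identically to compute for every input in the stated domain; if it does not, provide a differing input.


Evaluate both at x=1, y=-3.
compute: v = -1; (((-1 % (y - 3)) * (v // (x - -1))) == (x * x)) -> true; x = -4; ((-max(y, x)) == max(6, 2)) -> false; y = -4; u = 0; [j=1]; u = -1; [j=2]; u = -2; [j=3]; u = -4; v = -3; return -3
compute2: v = -1; (((-1 % (y - 3)) * (v // (x - -1))) == (x * x)) -> true; x = -5; ((-max(y, x)) == max(6, 2)) -> false; y = -4; u = 0; [j=1]; t = 0; u = -1; [j=2]; t = -20; u = -2; [j=3]; t = -20; u = -4; v = -4; return -4
-3 against -4: the behavior changed.
verdict: not equivalent; witness: x=1, y=-3


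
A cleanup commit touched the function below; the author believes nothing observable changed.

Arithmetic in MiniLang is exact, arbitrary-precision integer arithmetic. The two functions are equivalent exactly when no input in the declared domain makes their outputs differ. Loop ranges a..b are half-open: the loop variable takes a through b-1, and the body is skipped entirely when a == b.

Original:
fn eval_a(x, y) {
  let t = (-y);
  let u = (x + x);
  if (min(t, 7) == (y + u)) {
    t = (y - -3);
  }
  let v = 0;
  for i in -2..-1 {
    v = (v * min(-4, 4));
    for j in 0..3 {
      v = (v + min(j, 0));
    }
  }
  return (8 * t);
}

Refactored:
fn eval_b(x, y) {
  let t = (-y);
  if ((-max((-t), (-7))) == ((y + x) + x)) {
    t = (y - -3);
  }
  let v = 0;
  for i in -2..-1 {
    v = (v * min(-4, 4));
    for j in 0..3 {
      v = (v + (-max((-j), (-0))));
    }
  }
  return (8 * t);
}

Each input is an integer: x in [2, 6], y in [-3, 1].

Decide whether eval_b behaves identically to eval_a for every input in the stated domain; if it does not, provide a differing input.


Although min/max/abs usage differs; and local variable names differ; and statement counts differ, 25/25 inputs agree.
verdict: equivalent


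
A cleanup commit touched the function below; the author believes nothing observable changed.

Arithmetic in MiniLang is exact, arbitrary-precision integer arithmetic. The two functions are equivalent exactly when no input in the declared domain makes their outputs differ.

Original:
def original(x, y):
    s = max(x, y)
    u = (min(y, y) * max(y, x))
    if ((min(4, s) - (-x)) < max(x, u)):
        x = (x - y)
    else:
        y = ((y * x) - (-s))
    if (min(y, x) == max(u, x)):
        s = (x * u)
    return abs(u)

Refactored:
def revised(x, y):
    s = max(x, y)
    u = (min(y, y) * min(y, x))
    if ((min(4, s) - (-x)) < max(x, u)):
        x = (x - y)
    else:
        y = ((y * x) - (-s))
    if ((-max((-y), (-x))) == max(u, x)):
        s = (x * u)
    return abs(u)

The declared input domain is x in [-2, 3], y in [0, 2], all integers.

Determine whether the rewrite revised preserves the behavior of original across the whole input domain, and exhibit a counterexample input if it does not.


Try x=-2, y=1.
original: s := 1 | u := 1 | ((min(4, s) - (-x)) < max(x, u)): true | x := -3 | (min(y, x) == max(u, x)): false | result 1
revised: s := 1 | u := -2 | ((min(4, s) - (-x)) < max(x, u)): false | y := -1 | ((-max((-y), (-x))) == max(u, x)): true | s := 4 | result 2
1 and 2 differ, so these are not the same function on this domain.
verdict: not equivalent; witness: x=-2, y=1


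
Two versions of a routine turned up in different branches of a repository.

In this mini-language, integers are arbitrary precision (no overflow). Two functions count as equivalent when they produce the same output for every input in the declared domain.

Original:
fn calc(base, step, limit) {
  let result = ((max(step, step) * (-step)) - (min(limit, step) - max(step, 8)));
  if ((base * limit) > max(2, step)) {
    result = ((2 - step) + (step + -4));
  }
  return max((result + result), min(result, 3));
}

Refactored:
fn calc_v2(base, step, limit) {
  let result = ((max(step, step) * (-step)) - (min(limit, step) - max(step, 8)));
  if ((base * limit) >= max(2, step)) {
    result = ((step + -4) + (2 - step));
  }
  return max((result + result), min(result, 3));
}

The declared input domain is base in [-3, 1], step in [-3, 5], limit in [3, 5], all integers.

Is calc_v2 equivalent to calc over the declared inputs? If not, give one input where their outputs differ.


There is a counterexample at base=1, step=3, limit=3: -4 on one side, -2 on the other.
calc: result becomes -4; next ((base * limit) > max(2, step)) evaluates to false; next final value -4
calc_v2: result becomes -4; next ((base * limit) >= max(2, step)) evaluates to true; next result becomes -2; next final value -2
verdict: not equivalent; witness: base=1, step=3, limit=3


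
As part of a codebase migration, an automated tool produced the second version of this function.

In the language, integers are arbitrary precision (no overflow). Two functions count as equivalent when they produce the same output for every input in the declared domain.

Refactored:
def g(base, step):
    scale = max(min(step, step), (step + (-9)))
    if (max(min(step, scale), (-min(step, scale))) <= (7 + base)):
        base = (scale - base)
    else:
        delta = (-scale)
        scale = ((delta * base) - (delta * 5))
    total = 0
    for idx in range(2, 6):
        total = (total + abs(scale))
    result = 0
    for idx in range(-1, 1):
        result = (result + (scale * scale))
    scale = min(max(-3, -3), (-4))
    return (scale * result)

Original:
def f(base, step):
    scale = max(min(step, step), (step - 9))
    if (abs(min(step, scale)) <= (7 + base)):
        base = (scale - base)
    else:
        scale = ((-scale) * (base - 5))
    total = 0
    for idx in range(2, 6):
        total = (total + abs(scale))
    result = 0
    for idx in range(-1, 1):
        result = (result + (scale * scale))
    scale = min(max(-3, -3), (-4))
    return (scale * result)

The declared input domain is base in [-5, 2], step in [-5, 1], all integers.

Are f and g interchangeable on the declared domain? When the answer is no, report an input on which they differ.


Side by side, the visible changes include: arithmetic usage differs; also statement counts differ; also local variable names differ; also min/max/abs usage differs.
Tracing base=1, step=-1: f: scale becomes -1; next (abs(min(step, scale)) <= (7 + base)) evaluates to true; next base becomes -2; next total becomes 0; next at idx=2:; next total becomes 1; next at idx=3:; next total becomes 2; next at idx=4:; next total becomes 3; next at idx=5:; next total becomes 4; next result becomes 0; next at idx=-1:; next result becomes 1; next at idx=0:; next result becomes 2; next scale becomes -4; next final value -8 | g: scale becomes -1; next (max(min(step, scale), (-min(step, scale))) <= (7 + base)) evaluates to true; next base becomes -2; next total becomes 0; next at idx=2:; next total becomes 1; next at idx=3:; next total becomes 2; next at idx=4:; next total becomes 3; next at idx=5:; next total becomes 4; next result becomes 0; next at idx=-1:; next result becomes 1; next at idx=0:; next result becomes 2; next scale becomes -4; next final value -8 — matching result -8.
Every one of the 56 inputs gives matching results.
verdict: equivalent
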